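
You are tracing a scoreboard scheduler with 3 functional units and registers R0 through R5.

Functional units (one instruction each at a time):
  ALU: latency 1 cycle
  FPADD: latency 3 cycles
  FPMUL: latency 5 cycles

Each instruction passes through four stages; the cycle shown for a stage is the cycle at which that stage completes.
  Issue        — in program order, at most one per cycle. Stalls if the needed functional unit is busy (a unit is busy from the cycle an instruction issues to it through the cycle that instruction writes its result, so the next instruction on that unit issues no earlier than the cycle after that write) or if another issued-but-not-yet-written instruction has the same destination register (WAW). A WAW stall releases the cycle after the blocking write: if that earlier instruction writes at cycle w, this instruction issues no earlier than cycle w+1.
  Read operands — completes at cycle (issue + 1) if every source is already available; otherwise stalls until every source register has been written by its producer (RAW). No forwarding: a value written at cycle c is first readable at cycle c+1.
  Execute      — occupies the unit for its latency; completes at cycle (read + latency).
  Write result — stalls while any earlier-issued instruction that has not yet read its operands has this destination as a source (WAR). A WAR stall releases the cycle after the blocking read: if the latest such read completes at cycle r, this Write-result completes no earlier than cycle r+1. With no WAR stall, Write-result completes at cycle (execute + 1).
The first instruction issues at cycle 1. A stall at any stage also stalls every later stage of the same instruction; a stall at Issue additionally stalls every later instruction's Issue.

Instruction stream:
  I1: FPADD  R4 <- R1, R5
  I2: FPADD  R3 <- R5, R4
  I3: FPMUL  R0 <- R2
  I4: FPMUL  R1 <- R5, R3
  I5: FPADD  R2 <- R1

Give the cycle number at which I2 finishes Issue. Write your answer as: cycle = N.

cycle = 7

I1: IS=1 RO=2 EX=5 WR=6
I2: IS=7 RO=8 EX=11 WR=12  [struct: FPADD busy until I1 writes@6]
I3: IS=8 RO=9 EX=14 WR=15
I4: IS=16 RO=17 EX=22 WR=23  [struct: FPMUL busy until I3 writes@15]
I5: IS=17 RO=24 EX=27 WR=28  [RAW R1: wait I4 write@23]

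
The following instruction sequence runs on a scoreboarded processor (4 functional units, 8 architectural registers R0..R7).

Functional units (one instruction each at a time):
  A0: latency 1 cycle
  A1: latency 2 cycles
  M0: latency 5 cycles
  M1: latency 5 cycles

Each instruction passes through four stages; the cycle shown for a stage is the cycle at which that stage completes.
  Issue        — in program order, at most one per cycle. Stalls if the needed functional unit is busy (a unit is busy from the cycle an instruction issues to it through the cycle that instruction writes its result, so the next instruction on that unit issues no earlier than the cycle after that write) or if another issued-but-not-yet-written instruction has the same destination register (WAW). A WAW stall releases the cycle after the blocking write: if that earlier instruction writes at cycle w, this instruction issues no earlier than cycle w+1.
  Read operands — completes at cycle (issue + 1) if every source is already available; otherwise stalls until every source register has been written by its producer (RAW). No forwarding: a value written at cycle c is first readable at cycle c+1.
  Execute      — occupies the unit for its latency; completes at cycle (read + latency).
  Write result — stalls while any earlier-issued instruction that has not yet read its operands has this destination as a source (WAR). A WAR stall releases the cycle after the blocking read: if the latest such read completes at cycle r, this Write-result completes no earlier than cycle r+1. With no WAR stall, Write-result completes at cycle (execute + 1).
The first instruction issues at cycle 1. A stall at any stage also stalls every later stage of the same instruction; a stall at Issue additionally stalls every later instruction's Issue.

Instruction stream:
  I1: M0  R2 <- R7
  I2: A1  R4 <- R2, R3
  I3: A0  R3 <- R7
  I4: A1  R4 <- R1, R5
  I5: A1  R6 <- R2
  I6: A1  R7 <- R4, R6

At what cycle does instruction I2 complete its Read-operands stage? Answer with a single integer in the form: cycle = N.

cycle = 9

cycle 1: issue I1 (M0)
cycle 2: I1 read-ops | issue I2 (A1)
cycle 3: issue I3 (A0)
cycle 4: I3 read-ops
cycle 5: I3 finished on A0
cycle 7: I1 finished on M0
cycle 8: I1→R2
cycle 9: I2 read-ops
cycle 10: I3→R3
cycle 11: I2 finished on A1
cycle 12: I2→R4
cycle 13: issue I4 (A1)
cycle 14: I4 read-ops
cycle 16: I4 finished on A1
cycle 17: I4→R4
cycle 18: issue I5 (A1)
cycle 19: I5 read-ops
cycle 21: I5 finished on A1
cycle 22: I5→R6
cycle 23: issue I6 (A1)
cycle 24: I6 read-ops
cycle 26: I6 finished on A1
cycle 27: I6→R7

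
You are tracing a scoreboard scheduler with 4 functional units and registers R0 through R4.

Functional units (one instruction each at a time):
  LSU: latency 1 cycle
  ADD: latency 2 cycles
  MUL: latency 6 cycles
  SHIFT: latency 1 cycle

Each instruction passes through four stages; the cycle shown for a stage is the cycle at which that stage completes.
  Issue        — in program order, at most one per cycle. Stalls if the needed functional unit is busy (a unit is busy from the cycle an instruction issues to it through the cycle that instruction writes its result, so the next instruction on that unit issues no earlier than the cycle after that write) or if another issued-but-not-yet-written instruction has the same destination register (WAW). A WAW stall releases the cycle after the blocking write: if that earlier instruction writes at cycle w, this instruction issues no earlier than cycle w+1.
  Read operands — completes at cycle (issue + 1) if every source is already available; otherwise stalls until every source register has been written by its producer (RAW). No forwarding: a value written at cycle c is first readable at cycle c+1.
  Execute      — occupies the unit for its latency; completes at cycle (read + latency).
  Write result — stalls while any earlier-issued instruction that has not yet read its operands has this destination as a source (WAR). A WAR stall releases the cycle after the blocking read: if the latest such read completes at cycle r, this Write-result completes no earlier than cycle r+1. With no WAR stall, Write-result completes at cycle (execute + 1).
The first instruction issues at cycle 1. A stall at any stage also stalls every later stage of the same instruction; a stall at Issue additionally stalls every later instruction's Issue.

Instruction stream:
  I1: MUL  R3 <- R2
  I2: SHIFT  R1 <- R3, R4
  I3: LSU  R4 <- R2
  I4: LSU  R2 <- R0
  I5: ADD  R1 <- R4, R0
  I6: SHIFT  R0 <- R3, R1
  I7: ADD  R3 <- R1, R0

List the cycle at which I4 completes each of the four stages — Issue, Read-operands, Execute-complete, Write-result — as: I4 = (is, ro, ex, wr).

I4 = (12, 13, 14, 15)

[I1] 1/2/8/9
[I2] 2/10/11/12  (RAW R3: wait I1 write@9)
[I3] 3/4/5/11  (WAR R4: wait I2 read@10)
[I4] 12/13/14/15  (struct: LSU busy until I3 writes@11)
[I5] 13/14/16/17
[I6] 14/18/19/20  (RAW R1: wait I5 write@17)
[I7] 18/21/23/24  (struct: ADD busy until I5 writes@17; RAW R0: wait I6 write@20)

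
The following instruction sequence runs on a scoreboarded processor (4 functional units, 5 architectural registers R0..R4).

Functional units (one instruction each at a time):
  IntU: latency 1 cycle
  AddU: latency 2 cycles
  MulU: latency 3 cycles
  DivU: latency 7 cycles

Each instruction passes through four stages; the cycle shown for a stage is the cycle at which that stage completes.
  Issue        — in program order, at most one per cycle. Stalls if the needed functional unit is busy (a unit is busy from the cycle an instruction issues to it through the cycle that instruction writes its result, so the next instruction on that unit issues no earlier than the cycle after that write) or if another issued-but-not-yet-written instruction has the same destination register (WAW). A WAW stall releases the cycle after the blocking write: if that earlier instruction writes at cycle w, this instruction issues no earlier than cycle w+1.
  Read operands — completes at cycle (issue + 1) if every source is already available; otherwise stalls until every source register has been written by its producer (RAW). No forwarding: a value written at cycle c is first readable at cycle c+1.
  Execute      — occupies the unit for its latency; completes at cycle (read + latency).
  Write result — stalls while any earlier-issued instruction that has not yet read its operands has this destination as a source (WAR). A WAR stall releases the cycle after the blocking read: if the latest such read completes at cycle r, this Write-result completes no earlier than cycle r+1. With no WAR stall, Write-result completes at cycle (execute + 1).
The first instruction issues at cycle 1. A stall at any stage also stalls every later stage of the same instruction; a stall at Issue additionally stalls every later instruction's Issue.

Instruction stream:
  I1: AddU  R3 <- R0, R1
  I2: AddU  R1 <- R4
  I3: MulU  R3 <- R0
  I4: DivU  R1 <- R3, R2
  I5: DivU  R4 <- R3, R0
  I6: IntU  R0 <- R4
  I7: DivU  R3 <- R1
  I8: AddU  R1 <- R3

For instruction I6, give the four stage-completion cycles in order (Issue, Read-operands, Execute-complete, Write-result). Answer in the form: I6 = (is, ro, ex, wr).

[I1] 1/2/4/5
[I2] 6/7/9/10  (struct: AddU busy until I1 writes@5)
[I3] 7/8/11/12
[I4] 11/13/20/21  (WAW R1: wait I2 write@10; RAW R3: wait I3 write@12)
[I5] 22/23/30/31  (struct: DivU busy until I4 writes@21)
[I6] 23/32/33/34  (RAW R4: wait I5 write@31)
[I7] 32/33/40/41  (struct: DivU busy until I5 writes@31)
[I8] 33/42/44/45  (RAW R3: wait I7 write@41)

I6 = (23, 32, 33, 34)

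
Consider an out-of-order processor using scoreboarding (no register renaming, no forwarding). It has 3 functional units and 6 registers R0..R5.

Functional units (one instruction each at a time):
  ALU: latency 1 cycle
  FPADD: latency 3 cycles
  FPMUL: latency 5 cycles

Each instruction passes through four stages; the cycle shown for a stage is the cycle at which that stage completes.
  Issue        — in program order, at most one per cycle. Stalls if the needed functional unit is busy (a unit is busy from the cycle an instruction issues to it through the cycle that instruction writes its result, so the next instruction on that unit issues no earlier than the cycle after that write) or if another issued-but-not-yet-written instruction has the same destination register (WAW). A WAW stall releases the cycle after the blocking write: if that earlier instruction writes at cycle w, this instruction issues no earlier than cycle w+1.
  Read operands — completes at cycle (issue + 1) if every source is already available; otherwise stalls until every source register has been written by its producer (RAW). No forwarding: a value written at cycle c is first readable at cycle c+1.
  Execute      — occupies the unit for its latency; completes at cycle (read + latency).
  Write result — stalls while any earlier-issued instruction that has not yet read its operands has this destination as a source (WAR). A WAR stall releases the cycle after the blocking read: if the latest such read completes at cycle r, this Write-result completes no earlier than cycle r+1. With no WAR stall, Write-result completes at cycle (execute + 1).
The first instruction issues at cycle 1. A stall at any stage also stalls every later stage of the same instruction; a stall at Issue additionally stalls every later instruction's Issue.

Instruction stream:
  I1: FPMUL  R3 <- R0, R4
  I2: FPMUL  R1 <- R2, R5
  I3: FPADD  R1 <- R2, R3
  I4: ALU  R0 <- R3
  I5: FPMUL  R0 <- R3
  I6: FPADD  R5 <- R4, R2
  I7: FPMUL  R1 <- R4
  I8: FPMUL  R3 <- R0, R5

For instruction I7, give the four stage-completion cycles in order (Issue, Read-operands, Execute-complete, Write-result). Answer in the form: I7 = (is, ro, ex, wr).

I7 = (30, 31, 36, 37)

[1] I1 issues→FPMUL
[2] I1 reads
[7] I1 exec-done
[8] I1 writes R3
[9] I2 issues→FPMUL
[10] I2 reads
[15] I2 exec-done
[16] I2 writes R1
[17] I3 issues→FPADD
[18] I3 reads; I4 issues→ALU
[19] I4 reads
[20] I4 exec-done
[21] I3 exec-done; I4 writes R0
[22] I3 writes R1; I5 issues→FPMUL
[23] I5 reads; I6 issues→FPADD
[24] I6 reads
[27] I6 exec-done
[28] I5 exec-done; I6 writes R5
[29] I5 writes R0
[30] I7 issues→FPMUL
[31] I7 reads
[36] I7 exec-done
[37] I7 writes R1
[38] I8 issues→FPMUL
[39] I8 reads
[44] I8 exec-done
[45] I8 writes R3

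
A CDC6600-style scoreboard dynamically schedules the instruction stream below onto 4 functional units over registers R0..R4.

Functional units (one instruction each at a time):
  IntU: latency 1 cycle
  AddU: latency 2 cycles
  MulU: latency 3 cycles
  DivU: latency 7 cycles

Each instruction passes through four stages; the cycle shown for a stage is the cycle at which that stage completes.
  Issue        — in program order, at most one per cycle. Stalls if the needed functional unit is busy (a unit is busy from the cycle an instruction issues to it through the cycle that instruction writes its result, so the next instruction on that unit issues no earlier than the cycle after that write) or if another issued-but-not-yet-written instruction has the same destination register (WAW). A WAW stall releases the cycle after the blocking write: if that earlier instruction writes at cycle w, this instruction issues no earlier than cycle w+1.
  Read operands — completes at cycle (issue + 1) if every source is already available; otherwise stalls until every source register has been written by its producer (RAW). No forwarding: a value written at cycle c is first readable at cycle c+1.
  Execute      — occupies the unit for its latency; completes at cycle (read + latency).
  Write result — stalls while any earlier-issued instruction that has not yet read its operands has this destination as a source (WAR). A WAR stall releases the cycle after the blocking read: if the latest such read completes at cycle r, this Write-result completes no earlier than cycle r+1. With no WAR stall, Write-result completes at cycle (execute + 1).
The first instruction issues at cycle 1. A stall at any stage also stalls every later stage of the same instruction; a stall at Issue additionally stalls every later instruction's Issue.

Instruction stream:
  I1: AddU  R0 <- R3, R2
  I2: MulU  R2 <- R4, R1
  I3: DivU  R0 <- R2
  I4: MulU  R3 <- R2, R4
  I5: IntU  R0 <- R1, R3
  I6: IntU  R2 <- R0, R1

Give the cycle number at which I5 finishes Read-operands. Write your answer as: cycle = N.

I1 -> (1, 2, 4, 5)
I2 -> (2, 3, 6, 7)
I3 -> (6, 8, 15, 16)  // WAW R0: wait I1 write@5, RAW R2: wait I2 write@7
I4 -> (8, 9, 12, 13)  // struct: MulU busy until I2 writes@7
I5 -> (17, 18, 19, 20)  // WAW R0: wait I3 write@16
I6 -> (21, 22, 23, 24)  // struct: IntU busy until I5 writes@20

cycle = 18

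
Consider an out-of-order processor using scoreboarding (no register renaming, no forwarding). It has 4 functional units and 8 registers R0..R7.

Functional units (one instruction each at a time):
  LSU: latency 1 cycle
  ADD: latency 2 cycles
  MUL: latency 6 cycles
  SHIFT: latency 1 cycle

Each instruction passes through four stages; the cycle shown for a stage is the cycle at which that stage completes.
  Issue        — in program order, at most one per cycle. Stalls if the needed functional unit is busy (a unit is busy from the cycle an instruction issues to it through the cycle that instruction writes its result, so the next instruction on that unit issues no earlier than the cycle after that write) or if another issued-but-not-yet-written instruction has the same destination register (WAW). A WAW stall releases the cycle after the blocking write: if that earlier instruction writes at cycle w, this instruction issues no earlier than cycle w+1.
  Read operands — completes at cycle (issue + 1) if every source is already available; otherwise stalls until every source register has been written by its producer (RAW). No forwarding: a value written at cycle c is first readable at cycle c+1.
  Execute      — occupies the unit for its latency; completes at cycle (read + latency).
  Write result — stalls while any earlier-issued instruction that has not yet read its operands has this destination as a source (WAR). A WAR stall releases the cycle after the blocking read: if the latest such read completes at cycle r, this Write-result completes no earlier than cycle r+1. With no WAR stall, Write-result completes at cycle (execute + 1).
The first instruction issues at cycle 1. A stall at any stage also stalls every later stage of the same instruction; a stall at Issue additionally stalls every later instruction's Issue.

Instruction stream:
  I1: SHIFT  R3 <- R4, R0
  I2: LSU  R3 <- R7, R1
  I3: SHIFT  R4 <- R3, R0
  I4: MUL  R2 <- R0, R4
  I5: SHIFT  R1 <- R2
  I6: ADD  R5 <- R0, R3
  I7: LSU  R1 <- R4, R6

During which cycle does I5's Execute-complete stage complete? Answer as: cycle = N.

cycle = 21

[1] I1→SHIFT
[2] I1 RO
[3] I1 EX
[4] I1 WR R3
[5] I2→LSU
[6] I2 RO · I3→SHIFT
[7] I2 EX · I4→MUL
[8] I2 WR R3
[9] I3 RO
[10] I3 EX
[11] I3 WR R4
[12] I4 RO · I5→SHIFT
[13] I6→ADD
[14] I6 RO
[16] I6 EX
[17] I6 WR R5
[18] I4 EX
[19] I4 WR R2
[20] I5 RO
[21] I5 EX
[22] I5 WR R1
[23] I7→LSU
[24] I7 RO
[25] I7 EX
[26] I7 WR R1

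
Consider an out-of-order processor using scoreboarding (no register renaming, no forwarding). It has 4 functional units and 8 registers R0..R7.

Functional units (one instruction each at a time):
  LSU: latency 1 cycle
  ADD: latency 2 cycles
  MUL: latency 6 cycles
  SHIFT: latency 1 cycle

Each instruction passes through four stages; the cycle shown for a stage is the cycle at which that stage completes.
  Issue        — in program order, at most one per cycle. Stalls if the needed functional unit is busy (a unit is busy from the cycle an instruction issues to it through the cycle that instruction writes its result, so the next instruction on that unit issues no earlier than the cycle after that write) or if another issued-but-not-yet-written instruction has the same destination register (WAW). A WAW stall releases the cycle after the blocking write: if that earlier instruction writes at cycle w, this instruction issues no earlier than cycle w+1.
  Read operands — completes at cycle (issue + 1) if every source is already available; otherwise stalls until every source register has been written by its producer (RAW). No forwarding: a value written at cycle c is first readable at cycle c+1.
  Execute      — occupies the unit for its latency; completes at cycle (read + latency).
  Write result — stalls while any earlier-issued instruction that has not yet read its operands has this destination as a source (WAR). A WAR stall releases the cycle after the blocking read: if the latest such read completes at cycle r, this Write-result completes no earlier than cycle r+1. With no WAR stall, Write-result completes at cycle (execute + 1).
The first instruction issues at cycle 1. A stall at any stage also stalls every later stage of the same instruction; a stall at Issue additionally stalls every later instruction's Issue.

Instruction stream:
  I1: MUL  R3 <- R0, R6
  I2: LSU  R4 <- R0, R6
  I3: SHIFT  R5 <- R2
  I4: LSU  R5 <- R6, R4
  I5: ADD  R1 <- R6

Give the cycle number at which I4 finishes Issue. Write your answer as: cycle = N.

[I1] 1/2/8/9
[I2] 2/3/4/5
[I3] 3/4/5/6
[I4] 7/8/9/10  (WAW R5: wait I3 write@6)
[I5] 8/9/11/12

cycle = 7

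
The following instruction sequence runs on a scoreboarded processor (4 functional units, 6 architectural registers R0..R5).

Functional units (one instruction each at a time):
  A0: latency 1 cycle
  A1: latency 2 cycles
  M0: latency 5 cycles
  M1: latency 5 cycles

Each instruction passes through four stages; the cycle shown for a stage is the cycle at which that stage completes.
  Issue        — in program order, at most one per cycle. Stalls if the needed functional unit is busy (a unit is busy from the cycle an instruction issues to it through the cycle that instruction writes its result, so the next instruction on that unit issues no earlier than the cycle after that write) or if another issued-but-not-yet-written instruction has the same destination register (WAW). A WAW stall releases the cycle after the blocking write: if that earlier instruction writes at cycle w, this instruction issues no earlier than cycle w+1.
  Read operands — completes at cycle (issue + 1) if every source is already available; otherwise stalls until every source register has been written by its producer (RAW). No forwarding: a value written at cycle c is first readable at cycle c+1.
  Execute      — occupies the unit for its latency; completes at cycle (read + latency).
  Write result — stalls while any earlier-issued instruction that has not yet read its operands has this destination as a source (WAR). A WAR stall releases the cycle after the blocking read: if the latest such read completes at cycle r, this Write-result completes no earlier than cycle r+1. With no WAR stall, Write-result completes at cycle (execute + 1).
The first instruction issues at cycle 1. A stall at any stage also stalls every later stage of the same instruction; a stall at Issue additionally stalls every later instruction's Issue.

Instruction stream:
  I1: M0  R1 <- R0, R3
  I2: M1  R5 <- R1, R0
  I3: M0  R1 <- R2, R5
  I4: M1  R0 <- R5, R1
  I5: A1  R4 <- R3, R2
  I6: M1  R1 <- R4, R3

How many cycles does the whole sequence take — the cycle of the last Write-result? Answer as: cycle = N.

cycle = 37

c1: I1 dispatched to M0
c2: I1 operands ready; I2 dispatched to M1
c7: I1 complete
c8: R1←I1
c9: I2 operands ready; I3 dispatched to M0
c14: I2 complete
c15: R5←I2
c16: I3 operands ready; I4 dispatched to M1
c17: I5 dispatched to A1
c18: I5 operands ready
c20: I5 complete
c21: I3 complete; R4←I5
c22: R1←I3
c23: I4 operands ready
c28: I4 complete
c29: R0←I4
c30: I6 dispatched to M1
c31: I6 operands ready
c36: I6 complete
c37: R1←I6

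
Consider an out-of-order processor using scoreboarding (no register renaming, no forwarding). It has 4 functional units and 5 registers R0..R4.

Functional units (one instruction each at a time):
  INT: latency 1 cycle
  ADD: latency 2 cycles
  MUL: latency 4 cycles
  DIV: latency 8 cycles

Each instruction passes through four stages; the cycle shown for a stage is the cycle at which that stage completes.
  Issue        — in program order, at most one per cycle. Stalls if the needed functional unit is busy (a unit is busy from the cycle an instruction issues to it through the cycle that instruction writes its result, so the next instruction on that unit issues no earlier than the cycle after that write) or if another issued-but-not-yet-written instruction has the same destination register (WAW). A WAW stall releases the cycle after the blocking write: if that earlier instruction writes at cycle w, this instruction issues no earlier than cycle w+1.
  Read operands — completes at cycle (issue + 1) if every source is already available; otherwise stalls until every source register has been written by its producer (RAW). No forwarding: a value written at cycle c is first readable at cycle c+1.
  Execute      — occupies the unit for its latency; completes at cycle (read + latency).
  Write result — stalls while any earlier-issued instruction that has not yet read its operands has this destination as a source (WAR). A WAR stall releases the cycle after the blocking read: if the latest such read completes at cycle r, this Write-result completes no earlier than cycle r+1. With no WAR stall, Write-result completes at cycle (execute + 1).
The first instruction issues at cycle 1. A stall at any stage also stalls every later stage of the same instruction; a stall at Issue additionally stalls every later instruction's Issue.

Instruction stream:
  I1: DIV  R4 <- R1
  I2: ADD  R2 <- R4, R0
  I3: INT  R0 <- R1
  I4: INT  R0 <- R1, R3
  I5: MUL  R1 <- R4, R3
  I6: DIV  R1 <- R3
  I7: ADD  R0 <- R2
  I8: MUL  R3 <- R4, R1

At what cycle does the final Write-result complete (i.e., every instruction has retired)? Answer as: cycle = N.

t=1  issue I1 (DIV)
t=2  I1 read-ops, issue I2 (ADD)
t=3  issue I3 (INT)
t=4  I3 read-ops
t=5  I3 finished on INT
t=10  I1 finished on DIV
t=11  I1→R4
t=12  I2 read-ops
t=13  I3→R0
t=14  I2 finished on ADD, issue I4 (INT)
t=15  I2→R2, I4 read-ops, issue I5 (MUL)
t=16  I4 finished on INT, I5 read-ops
t=17  I4→R0
t=20  I5 finished on MUL
t=21  I5→R1
t=22  issue I6 (DIV)
t=23  I6 read-ops, issue I7 (ADD)
t=24  I7 read-ops, issue I8 (MUL)
t=26  I7 finished on ADD
t=27  I7→R0
t=31  I6 finished on DIV
t=32  I6→R1
t=33  I8 read-ops
t=37  I8 finished on MUL
t=38  I8→R3

cycle = 38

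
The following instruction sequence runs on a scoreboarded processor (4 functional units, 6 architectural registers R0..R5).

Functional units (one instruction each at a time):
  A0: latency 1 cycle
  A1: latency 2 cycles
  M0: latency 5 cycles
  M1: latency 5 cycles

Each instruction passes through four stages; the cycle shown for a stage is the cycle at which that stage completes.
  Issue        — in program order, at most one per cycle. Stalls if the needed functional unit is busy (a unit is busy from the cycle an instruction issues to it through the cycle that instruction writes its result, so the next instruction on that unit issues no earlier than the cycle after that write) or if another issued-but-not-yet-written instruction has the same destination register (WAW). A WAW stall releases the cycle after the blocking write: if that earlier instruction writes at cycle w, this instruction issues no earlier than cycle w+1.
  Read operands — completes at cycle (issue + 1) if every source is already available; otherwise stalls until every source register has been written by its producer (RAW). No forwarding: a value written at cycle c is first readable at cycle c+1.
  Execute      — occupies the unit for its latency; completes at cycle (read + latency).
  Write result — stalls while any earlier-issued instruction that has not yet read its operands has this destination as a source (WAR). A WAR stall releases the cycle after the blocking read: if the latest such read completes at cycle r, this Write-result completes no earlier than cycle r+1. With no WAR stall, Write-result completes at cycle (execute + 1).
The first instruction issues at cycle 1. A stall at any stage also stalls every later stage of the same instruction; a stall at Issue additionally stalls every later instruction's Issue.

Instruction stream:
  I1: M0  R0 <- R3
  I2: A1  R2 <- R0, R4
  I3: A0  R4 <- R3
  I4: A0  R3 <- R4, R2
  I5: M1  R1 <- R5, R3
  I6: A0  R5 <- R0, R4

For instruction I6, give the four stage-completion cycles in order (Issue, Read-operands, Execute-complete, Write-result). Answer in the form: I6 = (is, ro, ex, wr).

c1: I1→M0
c2: I1 RO | I2→A1
c3: I3→A0
c4: I3 RO
c5: I3 EX
c7: I1 EX
c8: I1 WR R0
c9: I2 RO
c10: I3 WR R4
c11: I2 EX | I4→A0
c12: I2 WR R2 | I5→M1
c13: I4 RO
c14: I4 EX
c15: I4 WR R3
c16: I5 RO | I6→A0
c17: I6 RO
c18: I6 EX
c19: I6 WR R5
c21: I5 EX
c22: I5 WR R1

I6 = (16, 17, 18, 19)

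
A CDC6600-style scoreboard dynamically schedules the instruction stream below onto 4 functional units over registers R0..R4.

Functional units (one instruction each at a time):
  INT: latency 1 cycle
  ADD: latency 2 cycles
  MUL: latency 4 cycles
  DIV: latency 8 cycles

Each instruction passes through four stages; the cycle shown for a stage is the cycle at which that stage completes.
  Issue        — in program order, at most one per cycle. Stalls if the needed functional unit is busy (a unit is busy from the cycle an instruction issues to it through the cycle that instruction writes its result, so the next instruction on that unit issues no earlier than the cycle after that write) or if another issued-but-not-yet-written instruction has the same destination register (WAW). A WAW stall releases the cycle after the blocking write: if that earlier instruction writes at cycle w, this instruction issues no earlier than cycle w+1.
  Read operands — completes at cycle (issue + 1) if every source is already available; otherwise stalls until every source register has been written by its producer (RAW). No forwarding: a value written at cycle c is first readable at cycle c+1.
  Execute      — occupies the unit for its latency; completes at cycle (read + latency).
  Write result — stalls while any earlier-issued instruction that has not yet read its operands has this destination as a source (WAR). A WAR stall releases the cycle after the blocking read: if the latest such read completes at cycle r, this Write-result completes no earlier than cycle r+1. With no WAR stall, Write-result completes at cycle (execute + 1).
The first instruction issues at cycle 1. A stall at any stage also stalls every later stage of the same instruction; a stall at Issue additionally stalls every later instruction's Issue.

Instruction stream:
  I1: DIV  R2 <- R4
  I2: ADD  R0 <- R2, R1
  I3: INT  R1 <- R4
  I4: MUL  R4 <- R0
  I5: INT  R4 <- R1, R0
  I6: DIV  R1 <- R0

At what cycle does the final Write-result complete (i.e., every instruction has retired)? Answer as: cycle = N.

I1 -> (1, 2, 10, 11)
I2 -> (2, 12, 14, 15)  // RAW R2: wait I1 write@11
I3 -> (3, 4, 5, 13)  // WAR R1: wait I2 read@12
I4 -> (4, 16, 20, 21)  // RAW R0: wait I2 write@15
I5 -> (22, 23, 24, 25)  // WAW R4: wait I4 write@21
I6 -> (23, 24, 32, 33)

cycle = 33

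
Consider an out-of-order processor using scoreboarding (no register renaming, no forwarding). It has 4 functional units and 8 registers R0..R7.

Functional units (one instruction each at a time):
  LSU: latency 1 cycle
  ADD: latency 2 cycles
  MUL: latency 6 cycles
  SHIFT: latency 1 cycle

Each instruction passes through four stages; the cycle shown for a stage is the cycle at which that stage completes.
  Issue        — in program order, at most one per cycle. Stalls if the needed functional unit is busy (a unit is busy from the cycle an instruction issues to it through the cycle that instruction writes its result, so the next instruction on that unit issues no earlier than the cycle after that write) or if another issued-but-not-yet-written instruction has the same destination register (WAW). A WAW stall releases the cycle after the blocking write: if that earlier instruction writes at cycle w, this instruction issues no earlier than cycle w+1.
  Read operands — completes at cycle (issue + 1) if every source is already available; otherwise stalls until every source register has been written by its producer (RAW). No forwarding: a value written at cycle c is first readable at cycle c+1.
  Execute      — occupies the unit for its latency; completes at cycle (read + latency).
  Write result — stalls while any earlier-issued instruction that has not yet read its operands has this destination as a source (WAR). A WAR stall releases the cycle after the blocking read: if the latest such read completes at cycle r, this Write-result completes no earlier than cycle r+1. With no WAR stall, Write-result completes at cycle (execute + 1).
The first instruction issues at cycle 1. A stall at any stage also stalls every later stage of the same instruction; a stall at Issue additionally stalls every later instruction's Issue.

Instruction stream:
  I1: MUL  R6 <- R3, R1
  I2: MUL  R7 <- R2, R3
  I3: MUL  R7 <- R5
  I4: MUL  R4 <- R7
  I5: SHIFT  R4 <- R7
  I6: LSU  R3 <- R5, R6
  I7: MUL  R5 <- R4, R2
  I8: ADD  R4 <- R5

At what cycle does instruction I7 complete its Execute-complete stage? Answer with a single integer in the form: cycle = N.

  I1 | 1 | 2 | 8 | 9
  I2 | 10 | 11 | 17 | 18   struct: MUL busy until I1 writes@9
  I3 | 19 | 20 | 26 | 27   struct: MUL busy until I2 writes@18
  I4 | 28 | 29 | 35 | 36   struct: MUL busy until I3 writes@27
  I5 | 37 | 38 | 39 | 40   WAW R4: wait I4 write@36
  I6 | 38 | 39 | 40 | 41
  I7 | 39 | 41 | 47 | 48   RAW R4: wait I5 write@40
  I8 | 41 | 49 | 51 | 52   WAW R4: wait I5 write@40 · RAW R5: wait I7 write@48

cycle = 47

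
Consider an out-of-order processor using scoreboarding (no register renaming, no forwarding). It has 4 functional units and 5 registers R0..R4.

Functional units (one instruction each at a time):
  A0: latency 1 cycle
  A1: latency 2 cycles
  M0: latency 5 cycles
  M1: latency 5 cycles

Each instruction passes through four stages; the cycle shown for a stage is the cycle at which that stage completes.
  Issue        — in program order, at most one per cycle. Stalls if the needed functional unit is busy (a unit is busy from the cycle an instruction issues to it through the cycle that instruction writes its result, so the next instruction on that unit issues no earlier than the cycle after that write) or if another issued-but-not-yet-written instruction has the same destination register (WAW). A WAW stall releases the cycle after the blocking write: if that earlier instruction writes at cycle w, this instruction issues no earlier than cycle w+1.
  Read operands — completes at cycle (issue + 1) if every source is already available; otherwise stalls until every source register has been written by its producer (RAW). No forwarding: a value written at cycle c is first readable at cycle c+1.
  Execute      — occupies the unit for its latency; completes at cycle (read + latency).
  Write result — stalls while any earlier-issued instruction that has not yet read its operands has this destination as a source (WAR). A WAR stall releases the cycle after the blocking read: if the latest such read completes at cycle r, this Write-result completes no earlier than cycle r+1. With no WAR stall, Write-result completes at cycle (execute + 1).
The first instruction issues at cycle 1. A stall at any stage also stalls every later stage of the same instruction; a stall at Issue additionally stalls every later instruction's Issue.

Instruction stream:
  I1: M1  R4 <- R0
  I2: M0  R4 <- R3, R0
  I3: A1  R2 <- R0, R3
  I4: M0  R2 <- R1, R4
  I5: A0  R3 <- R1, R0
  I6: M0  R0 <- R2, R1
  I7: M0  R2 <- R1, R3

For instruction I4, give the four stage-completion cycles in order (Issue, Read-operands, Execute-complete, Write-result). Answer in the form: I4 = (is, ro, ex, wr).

t=1  I1 dispatched to M1
t=2  I1 operands ready
t=7  I1 complete
t=8  R4←I1
t=9  I2 dispatched to M0
t=10  I2 operands ready · I3 dispatched to A1
t=11  I3 operands ready
t=13  I3 complete
t=14  R2←I3
t=15  I2 complete
t=16  R4←I2
t=17  I4 dispatched to M0
t=18  I4 operands ready · I5 dispatched to A0
t=19  I5 operands ready
t=20  I5 complete
t=21  R3←I5
t=23  I4 complete
t=24  R2←I4
t=25  I6 dispatched to M0
t=26  I6 operands ready
t=31  I6 complete
t=32  R0←I6
t=33  I7 dispatched to M0
t=34  I7 operands ready
t=39  I7 complete
t=40  R2←I7

I4 = (17, 18, 23, 24)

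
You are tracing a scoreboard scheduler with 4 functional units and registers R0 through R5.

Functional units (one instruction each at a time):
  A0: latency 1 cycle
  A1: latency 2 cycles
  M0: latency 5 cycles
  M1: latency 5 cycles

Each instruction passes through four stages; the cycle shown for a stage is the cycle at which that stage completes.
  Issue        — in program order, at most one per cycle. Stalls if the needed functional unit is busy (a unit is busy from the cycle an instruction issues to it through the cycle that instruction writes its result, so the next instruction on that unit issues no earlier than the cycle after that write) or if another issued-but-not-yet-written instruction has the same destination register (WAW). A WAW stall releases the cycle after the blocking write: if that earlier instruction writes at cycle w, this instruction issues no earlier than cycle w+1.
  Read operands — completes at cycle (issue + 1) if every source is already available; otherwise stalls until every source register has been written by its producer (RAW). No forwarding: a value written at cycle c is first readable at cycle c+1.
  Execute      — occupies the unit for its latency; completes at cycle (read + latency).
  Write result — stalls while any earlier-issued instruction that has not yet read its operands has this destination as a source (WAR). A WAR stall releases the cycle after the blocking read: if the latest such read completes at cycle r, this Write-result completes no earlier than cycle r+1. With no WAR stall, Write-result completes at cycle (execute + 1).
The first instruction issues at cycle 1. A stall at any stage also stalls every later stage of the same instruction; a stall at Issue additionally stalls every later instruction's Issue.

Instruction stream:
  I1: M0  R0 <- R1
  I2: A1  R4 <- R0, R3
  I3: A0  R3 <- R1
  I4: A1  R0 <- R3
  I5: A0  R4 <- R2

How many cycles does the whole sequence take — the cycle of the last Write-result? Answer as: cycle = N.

c1: I1 dispatched to M0
c2: I1 operands ready · I2 dispatched to A1
c3: I3 dispatched to A0
c4: I3 operands ready
c5: I3 complete
c7: I1 complete
c8: R0←I1
c9: I2 operands ready
c10: R3←I3
c11: I2 complete
c12: R4←I2
c13: I4 dispatched to A1
c14: I4 operands ready · I5 dispatched to A0
c15: I5 operands ready
c16: I4 complete · I5 complete
c17: R0←I4 · R4←I5

cycle = 17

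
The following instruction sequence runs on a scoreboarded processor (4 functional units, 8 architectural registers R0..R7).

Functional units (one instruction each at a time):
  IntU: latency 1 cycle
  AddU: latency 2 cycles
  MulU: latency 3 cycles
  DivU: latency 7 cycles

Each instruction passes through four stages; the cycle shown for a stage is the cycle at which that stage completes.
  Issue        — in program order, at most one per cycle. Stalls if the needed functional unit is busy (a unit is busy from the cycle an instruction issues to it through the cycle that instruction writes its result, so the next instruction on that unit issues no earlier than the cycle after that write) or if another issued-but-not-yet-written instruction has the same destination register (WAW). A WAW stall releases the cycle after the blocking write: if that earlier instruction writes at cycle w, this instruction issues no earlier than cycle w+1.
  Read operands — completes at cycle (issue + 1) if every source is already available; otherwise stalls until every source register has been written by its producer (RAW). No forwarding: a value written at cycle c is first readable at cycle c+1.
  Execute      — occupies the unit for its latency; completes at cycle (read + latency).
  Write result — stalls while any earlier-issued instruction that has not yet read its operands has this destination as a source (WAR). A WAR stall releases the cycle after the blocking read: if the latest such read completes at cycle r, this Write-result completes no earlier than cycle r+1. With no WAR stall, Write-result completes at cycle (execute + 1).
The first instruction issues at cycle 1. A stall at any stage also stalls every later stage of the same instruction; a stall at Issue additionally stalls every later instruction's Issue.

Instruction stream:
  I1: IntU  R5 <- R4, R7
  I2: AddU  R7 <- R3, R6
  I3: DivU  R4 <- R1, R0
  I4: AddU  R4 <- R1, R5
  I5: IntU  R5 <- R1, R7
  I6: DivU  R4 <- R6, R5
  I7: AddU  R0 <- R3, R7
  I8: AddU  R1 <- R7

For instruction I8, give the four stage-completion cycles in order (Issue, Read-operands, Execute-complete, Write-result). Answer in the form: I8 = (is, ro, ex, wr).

I8 = (24, 25, 27, 28)

[1] I1 dispatched to IntU
[2] I1 operands ready · I2 dispatched to AddU
[3] I1 complete · I2 operands ready · I3 dispatched to DivU
[4] R5←I1 · I3 operands ready
[5] I2 complete
[6] R7←I2
[11] I3 complete
[12] R4←I3
[13] I4 dispatched to AddU
[14] I4 operands ready · I5 dispatched to IntU
[15] I5 operands ready
[16] I4 complete · I5 complete
[17] R4←I4 · R5←I5
[18] I6 dispatched to DivU
[19] I6 operands ready · I7 dispatched to AddU
[20] I7 operands ready
[22] I7 complete
[23] R0←I7
[24] I8 dispatched to AddU
[25] I8 operands ready
[26] I6 complete
[27] R4←I6 · I8 complete
[28] R1←I8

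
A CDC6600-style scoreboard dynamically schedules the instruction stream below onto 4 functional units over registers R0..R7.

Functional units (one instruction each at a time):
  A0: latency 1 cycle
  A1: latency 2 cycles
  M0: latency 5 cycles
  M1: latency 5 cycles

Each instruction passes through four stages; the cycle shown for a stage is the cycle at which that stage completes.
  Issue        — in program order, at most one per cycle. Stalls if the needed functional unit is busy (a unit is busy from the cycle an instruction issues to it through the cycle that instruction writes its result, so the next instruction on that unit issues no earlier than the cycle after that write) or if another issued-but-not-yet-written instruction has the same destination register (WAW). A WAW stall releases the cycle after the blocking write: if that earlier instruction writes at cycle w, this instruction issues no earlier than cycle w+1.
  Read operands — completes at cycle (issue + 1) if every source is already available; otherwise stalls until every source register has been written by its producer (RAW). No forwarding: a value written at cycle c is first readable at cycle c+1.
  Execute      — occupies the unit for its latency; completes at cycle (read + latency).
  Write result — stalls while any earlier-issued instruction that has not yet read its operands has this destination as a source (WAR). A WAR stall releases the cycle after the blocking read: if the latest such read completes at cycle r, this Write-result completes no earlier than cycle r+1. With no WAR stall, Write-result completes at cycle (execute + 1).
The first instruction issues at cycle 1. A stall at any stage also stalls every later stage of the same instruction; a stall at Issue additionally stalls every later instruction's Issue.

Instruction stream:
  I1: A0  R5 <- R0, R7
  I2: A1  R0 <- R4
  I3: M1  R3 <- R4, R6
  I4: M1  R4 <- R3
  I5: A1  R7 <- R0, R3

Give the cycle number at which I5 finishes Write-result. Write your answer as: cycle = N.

[1] I1 issues→A0
[2] I1 reads, I2 issues→A1
[3] I1 exec-done, I2 reads, I3 issues→M1
[4] I1 writes R5, I3 reads
[5] I2 exec-done
[6] I2 writes R0
[9] I3 exec-done
[10] I3 writes R3
[11] I4 issues→M1
[12] I4 reads, I5 issues→A1
[13] I5 reads
[15] I5 exec-done
[16] I5 writes R7
[17] I4 exec-done
[18] I4 writes R4

cycle = 16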